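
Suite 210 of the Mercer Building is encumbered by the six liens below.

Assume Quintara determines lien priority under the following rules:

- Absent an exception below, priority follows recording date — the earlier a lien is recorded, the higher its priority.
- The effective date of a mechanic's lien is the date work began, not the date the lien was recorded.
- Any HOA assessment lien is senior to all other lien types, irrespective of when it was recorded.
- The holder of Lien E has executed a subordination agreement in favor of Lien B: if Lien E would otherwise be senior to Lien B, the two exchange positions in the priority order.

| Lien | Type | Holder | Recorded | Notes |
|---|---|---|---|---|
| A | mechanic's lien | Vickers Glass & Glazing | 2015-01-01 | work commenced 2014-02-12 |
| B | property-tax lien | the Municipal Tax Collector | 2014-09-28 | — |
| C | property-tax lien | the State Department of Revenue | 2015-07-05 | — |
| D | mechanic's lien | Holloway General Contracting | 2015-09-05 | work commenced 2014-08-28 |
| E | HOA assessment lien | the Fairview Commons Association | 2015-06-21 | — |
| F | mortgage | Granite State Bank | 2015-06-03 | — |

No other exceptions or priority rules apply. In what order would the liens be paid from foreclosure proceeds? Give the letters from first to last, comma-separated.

B, A, D, E, F, C

Adjusting effective dates: A is treated as recorded 2014-02-12, the work-commencement date; D is treated as recorded 2014-08-28, the work-commencement date.
E, as an HOA assessment lien, has superpriority and ranks first.
The other liens, earliest effective date first: A (2014-02-12), D (2014-08-28), B (2014-09-28), F (2015-06-03), C (2015-07-05).
E would otherwise be senior to B, so under the subordination agreement E and B exchange positions.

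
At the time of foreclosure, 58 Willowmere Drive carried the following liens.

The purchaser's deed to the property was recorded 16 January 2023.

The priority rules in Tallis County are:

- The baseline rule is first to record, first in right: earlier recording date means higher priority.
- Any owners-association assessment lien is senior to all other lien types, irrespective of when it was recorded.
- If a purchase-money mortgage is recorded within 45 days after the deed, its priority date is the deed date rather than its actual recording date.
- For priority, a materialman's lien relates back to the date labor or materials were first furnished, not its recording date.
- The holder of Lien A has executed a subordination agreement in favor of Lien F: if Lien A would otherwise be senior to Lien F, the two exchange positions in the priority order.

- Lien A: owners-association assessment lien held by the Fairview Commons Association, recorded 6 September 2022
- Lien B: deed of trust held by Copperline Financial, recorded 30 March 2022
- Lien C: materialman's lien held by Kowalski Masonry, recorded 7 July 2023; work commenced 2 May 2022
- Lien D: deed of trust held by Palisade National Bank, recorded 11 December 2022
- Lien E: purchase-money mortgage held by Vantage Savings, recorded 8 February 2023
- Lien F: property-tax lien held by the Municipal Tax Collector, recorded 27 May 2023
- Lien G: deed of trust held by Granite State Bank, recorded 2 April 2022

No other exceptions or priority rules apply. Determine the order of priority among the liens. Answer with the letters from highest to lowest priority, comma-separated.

F, B, G, C, D, E, A

Effective dates after the stated exceptions: C relates back to 2 May 2022 (work commenced); E's effective date is the deed date, 16 January 2023.
A is an owners-association assessment lien, so it outranks all other liens regardless of date.
Among the remaining liens, by effective date: B (30 March 2022), G (2 April 2022), C (2 May 2022), D (11 December 2022), E (16 January 2023), F (27 May 2023).
A is senior to F before the subordination, so the two trade places.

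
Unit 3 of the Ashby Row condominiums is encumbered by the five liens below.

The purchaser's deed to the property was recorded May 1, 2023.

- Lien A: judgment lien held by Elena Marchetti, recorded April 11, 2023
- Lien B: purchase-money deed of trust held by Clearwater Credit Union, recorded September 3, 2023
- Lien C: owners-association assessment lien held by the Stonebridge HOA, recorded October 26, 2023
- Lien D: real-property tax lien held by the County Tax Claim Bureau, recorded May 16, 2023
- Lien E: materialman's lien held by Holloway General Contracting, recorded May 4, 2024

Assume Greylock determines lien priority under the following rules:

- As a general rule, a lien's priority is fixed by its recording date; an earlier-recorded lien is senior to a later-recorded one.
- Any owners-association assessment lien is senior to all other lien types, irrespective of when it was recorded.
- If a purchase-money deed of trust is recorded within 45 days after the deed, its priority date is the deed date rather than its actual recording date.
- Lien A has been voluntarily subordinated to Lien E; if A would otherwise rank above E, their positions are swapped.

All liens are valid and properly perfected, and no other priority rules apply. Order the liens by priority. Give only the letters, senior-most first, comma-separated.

Effective dates after the stated exceptions: B was recorded 125 days after the deed — beyond 45 days — so no relation-back applies.
C is an owners-association assessment lien, so it outranks all other liens regardless of date.
Among the remaining liens, by effective date: A (April 11, 2023), D (May 16, 2023), B (September 3, 2023), E (May 4, 2024).
The subordination applies — A was senior to E — so A and E swap.

C, E, D, B, A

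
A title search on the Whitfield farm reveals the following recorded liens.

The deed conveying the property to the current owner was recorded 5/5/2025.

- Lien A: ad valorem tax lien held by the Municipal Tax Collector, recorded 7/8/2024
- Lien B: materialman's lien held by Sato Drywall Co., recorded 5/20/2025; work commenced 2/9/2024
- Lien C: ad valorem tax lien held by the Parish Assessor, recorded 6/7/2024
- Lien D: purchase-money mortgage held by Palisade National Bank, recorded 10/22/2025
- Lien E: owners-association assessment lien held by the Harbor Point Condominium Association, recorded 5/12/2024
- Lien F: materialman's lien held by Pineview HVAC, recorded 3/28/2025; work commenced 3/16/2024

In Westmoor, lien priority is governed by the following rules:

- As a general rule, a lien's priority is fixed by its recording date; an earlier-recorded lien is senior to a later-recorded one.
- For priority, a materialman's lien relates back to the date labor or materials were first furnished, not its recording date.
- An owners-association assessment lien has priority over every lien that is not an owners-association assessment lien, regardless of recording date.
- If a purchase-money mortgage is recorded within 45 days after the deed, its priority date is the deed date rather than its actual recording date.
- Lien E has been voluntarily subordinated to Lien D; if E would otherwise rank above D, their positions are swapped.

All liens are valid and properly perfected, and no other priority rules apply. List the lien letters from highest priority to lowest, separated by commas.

First, effective dates: B relates back to 2/9/2024 (work commenced); D was recorded 170 days after the deed — beyond 45 days — so no relation-back applies; F's effective date is 3/16/2024, when work began.
E is an owners-association assessment lien and takes priority over every other lien.
Among the remaining liens, by effective date: B (2/9/2024), F (3/16/2024), C (6/7/2024), A (7/8/2024), D (10/22/2025).
E would otherwise be senior to D, so under the subordination agreement E and D exchange positions.

D, B, F, C, A, E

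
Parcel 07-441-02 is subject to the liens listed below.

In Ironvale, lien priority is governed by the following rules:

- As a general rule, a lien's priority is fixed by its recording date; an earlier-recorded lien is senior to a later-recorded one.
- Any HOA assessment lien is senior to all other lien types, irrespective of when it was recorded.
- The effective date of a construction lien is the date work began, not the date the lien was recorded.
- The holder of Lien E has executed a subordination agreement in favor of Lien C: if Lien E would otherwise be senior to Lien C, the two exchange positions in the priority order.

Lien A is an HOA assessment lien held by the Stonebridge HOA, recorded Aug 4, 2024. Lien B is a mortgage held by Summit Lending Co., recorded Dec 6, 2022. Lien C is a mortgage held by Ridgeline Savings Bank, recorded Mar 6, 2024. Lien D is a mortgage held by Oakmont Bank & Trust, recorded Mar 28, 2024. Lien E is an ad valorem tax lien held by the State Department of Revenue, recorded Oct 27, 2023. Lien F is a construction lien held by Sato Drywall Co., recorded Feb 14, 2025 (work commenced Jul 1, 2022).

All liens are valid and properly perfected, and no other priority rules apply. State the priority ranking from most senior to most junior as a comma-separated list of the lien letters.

First, effective dates: F's effective date is Jul 1, 2022, when work began.
As an HOA assessment lien, A is senior to every other lien.
Remaining liens by effective date: F (Jul 1, 2022), B (Dec 6, 2022), E (Oct 27, 2023), C (Mar 6, 2024), D (Mar 28, 2024).
E would otherwise be senior to C, so under the subordination agreement E and C exchange positions.

A, F, B, C, E, D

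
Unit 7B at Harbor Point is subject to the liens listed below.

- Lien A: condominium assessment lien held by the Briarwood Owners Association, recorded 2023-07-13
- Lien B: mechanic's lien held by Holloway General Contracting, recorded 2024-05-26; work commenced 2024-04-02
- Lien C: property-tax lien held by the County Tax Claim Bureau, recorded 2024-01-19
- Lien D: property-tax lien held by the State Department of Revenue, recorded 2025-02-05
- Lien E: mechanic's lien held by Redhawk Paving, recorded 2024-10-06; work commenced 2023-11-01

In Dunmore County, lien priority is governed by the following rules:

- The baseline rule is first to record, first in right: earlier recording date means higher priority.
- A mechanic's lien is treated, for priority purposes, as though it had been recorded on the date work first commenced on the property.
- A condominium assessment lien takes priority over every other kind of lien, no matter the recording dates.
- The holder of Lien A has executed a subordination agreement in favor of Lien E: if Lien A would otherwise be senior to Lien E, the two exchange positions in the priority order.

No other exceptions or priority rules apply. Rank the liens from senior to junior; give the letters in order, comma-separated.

Effective dates after the stated exceptions: B's effective date is 2024-04-02, when work began; E's effective date is 2023-11-01, when work began.
A is a condominium assessment lien, so it outranks all other liens regardless of date.
The other liens, earliest effective date first: E (2023-11-01), C (2024-01-19), B (2024-04-02), D (2025-02-05).
Because A would otherwise rank above E, the subordination swaps them.

E, A, C, B, D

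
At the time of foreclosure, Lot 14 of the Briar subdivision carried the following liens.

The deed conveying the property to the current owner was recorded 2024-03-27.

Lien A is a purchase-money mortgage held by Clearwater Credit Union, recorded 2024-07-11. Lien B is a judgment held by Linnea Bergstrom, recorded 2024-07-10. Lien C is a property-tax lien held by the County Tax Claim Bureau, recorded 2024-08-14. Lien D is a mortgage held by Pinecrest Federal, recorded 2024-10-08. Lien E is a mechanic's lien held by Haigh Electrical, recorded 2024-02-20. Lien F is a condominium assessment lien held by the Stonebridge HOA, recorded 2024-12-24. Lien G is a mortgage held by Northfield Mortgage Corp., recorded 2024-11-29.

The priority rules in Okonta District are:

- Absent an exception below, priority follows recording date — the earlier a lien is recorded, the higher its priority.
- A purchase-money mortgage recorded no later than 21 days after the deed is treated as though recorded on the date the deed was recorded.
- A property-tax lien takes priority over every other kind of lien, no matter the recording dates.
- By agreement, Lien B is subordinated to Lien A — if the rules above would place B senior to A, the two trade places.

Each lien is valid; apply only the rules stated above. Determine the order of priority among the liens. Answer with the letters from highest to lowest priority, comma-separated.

C, E, A, B, D, G, F

Adjusting effective dates: A was recorded 106 days after the deed — beyond 21 days — so no relation-back applies.
C, as a property-tax lien, has superpriority and ranks first.
The other liens, earliest effective date first: E (2024-02-20), B (2024-07-10), A (2024-07-11), D (2024-10-08), G (2024-11-29), F (2024-12-24).
Because B would otherwise rank above A, the subordination swaps them.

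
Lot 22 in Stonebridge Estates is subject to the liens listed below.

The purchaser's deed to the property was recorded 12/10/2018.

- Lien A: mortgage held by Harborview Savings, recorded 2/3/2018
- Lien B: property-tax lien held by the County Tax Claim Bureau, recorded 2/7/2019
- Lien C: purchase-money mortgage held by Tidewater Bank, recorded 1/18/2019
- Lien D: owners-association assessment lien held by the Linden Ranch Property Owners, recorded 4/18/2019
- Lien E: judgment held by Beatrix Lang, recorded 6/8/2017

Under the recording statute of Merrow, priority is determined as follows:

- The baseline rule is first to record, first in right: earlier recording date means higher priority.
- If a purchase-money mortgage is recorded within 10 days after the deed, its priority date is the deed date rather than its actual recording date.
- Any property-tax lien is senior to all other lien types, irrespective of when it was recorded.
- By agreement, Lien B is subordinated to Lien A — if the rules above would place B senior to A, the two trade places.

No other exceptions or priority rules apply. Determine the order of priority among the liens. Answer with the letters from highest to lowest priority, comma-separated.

Effective dates after the stated exceptions: C was recorded 39 days after the deed, outside the 10-day window, so it keeps its recording date.
B is a property-tax lien, so it outranks all other liens regardless of date.
Remaining liens by effective date: E (6/8/2017), A (2/3/2018), C (1/18/2019), D (4/18/2019).
B is senior to A before the subordination, so the two trade places.

A, E, B, C, D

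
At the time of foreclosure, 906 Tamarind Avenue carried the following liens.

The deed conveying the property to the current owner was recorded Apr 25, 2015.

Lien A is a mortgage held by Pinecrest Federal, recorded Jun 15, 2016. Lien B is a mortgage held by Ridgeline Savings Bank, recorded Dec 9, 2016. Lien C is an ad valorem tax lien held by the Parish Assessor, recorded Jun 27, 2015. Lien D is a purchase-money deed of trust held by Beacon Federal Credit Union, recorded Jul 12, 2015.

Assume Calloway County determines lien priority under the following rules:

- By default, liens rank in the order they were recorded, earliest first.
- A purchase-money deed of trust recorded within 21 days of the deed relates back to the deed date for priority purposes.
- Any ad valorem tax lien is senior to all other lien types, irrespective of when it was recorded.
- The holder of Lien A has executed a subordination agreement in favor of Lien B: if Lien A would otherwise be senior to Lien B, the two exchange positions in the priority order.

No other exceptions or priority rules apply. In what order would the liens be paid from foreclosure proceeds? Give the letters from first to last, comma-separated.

C, D, B, A

Adjusting effective dates: D was recorded 78 days after the deed — beyond 21 days — so no relation-back applies.
As an ad valorem tax lien, C is senior to every other lien.
Ordering the rest by effective date: D (Jul 12, 2015), A (Jun 15, 2016), B (Dec 9, 2016).
Because A would otherwise rank above B, the subordination swaps them.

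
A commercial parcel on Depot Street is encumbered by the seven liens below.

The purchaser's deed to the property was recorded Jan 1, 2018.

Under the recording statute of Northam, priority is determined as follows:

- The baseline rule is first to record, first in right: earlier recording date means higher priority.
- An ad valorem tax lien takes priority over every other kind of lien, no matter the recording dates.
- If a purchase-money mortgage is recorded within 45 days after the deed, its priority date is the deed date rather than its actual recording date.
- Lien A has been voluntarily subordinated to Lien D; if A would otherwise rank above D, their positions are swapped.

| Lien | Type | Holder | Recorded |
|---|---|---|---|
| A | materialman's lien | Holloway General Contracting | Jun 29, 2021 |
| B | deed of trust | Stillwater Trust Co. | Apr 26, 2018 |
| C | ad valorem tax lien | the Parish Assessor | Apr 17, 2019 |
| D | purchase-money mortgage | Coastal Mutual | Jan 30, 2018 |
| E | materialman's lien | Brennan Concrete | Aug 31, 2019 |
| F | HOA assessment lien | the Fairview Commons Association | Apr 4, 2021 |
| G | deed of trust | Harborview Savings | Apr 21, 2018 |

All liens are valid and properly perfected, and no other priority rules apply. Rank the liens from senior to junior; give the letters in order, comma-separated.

Adjusting effective dates: D was recorded within the 45-day window, so its effective date is the deed date Jan 1, 2018.
C, as an ad valorem tax lien, has superpriority and ranks first.
Ordering the rest by effective date: D (Jan 1, 2018), G (Apr 21, 2018), B (Apr 26, 2018), E (Aug 31, 2019), F (Apr 4, 2021), A (Jun 29, 2021).
Since A is not senior to D, the subordination leaves the order unchanged.

C, D, G, B, E, F, A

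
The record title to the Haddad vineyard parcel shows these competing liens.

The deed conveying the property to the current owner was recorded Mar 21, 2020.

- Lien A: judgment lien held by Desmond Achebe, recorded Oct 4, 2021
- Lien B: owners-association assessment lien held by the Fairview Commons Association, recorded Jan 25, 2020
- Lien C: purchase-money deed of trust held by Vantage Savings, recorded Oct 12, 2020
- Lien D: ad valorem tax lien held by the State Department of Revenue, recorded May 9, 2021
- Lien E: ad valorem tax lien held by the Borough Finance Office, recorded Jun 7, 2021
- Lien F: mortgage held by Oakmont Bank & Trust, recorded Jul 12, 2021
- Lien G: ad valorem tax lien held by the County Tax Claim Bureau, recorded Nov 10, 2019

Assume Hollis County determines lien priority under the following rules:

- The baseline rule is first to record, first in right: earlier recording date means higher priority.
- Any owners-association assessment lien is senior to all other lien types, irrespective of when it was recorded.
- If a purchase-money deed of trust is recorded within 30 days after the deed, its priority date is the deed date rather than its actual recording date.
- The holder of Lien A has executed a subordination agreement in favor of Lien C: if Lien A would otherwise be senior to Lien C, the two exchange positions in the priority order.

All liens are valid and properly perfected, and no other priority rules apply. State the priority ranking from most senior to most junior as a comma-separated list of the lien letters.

Adjusting effective dates: C missed the 30-day window (205 days after the deed), so its recording date stands.
B is an owners-association assessment lien and takes priority over every other lien.
The other liens, earliest effective date first: G (Nov 10, 2019), C (Oct 12, 2020), D (May 9, 2021), E (Jun 7, 2021), F (Jul 12, 2021), A (Oct 4, 2021).
A is already junior to C, so the subordination agreement changes nothing.

B, G, C, D, E, F, A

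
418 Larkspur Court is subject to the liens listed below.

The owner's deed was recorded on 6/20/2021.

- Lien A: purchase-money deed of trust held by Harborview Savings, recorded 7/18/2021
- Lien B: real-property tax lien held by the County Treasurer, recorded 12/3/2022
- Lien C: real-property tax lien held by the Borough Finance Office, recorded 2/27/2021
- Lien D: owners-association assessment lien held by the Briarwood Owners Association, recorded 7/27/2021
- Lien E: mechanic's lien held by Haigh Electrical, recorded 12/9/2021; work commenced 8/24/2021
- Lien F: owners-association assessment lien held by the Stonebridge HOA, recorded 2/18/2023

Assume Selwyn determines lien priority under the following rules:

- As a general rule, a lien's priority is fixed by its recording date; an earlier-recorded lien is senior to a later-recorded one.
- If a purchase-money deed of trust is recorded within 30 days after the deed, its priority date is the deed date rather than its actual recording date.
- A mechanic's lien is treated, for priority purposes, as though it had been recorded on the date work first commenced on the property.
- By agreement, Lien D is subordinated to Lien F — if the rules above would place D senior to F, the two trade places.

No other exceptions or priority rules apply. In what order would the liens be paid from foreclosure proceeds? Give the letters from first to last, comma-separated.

Effective dates: A was recorded within the 30-day window, so its effective date is the deed date 6/20/2021; E is treated as recorded 8/24/2021, the work-commencement date.
By effective date: C (2/27/2021), A (6/20/2021), D (7/27/2021), E (8/24/2021), B (12/3/2022), F (2/18/2023).
Because D would otherwise rank above F, the subordination swaps them.

C, A, F, E, B, D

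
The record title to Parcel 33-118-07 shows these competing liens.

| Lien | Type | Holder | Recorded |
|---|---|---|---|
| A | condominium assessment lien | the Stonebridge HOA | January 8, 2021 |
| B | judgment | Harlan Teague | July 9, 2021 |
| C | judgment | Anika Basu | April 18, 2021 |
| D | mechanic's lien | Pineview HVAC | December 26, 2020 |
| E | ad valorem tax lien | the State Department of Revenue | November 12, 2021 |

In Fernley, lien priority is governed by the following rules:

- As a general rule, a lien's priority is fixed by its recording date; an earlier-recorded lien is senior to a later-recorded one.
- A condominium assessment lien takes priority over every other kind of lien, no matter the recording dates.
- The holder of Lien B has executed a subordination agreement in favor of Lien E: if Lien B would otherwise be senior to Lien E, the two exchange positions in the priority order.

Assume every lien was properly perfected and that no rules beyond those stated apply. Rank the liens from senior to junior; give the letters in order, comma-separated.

As a condominium assessment lien, A is senior to every other lien.
Remaining liens by effective date: D (December 26, 2020), C (April 18, 2021), B (July 9, 2021), E (November 12, 2021).
B is senior to E before the subordination, so the two trade places.

A, D, C, E, B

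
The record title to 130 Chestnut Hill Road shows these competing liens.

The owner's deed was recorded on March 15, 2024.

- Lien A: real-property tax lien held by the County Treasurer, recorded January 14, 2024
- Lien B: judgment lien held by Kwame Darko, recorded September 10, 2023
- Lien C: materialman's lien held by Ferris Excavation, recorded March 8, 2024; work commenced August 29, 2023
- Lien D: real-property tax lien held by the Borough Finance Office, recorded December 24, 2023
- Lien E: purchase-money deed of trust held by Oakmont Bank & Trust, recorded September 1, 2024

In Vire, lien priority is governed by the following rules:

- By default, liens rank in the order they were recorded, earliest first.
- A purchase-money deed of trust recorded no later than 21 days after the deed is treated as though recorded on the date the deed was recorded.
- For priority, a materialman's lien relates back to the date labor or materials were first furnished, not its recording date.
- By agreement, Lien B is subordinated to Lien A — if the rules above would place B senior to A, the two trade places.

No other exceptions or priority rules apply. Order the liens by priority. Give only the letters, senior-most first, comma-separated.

C, A, D, B, E

Effective dates: C's effective date is August 29, 2023, when work began; E was recorded 170 days after the deed, outside the 21-day window, so it keeps its recording date.
Sorted by effective date: C (August 29, 2023), B (September 10, 2023), D (December 24, 2023), A (January 14, 2024), E (September 1, 2024).
B would otherwise be senior to A, so under the subordination agreement B and A exchange positions.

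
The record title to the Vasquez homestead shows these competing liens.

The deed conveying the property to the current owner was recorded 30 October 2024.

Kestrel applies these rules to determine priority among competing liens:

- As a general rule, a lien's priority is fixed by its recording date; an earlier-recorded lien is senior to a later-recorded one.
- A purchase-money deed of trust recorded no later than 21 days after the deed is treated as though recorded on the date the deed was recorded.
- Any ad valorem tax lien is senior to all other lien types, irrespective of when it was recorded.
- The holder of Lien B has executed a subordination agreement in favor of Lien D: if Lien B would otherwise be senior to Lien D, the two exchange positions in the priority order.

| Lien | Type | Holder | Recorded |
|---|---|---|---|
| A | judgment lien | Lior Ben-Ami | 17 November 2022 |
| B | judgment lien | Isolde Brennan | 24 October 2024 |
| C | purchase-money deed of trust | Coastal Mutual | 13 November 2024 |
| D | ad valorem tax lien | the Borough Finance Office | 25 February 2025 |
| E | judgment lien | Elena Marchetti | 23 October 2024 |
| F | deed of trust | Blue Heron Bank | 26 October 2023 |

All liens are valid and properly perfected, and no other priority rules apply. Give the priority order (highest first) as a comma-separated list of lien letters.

D, A, F, E, B, C

Effective dates after the stated exceptions: C relates back to the deed date 30 October 2024.
D is an ad valorem tax lien, so it outranks all other liens regardless of date.
Remaining liens by effective date: A (17 November 2022), F (26 October 2023), E (23 October 2024), B (24 October 2024), C (30 October 2024).
B already ranks below D; the subordination has no effect.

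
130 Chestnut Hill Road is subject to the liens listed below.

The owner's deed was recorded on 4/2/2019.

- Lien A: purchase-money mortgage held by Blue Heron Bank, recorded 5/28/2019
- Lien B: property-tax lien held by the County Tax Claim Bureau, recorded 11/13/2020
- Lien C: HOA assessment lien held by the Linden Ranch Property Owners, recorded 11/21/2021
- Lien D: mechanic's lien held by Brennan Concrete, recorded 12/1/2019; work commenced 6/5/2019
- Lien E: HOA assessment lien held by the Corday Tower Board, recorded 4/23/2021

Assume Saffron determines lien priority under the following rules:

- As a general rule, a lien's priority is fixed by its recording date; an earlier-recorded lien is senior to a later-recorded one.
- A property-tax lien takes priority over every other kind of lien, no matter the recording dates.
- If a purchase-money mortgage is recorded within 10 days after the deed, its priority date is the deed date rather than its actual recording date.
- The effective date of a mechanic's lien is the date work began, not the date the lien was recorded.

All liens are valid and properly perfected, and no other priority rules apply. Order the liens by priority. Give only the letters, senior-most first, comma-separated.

Adjusting effective dates: A was recorded 56 days after the deed — beyond 10 days — so no relation-back applies; D's effective date is 6/5/2019, when work began.
As a property-tax lien, B is senior to every other lien.
Ordering the rest by effective date: A (5/28/2019), D (6/5/2019), E (4/23/2021), C (11/21/2021).

B, A, D, E, C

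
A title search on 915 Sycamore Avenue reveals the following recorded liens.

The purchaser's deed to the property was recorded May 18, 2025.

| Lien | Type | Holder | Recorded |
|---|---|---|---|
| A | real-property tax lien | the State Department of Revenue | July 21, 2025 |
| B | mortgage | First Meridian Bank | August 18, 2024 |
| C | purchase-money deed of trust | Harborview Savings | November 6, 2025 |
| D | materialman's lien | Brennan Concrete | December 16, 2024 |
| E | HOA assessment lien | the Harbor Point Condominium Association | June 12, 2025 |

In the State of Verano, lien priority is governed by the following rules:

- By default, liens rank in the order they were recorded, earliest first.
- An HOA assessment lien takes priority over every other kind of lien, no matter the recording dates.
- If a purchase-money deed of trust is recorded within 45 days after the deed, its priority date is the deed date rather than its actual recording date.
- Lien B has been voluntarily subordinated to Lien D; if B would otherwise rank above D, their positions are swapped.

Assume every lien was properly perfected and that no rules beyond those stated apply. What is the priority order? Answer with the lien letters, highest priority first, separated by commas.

Effective dates: C missed the 45-day window (172 days after the deed), so its recording date stands.
As an HOA assessment lien, E is senior to every other lien.
The other liens, earliest effective date first: B (August 18, 2024), D (December 16, 2024), A (July 21, 2025), C (November 6, 2025).
Because B would otherwise rank above D, the subordination swaps them.

E, D, B, A, C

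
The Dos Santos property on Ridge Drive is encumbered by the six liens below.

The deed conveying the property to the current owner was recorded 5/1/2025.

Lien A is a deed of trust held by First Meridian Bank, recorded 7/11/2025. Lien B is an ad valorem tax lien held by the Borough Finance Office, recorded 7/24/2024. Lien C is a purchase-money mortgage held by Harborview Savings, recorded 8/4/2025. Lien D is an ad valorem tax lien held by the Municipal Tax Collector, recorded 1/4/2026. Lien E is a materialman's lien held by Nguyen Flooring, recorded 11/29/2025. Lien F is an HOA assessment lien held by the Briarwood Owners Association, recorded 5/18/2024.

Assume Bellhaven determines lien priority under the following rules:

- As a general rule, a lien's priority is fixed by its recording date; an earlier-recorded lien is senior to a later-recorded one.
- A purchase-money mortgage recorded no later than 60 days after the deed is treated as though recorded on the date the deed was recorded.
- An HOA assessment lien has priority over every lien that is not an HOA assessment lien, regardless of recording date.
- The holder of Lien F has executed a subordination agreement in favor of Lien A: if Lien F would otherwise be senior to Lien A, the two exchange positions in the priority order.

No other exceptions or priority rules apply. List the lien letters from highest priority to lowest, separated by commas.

Effective dates: C was recorded 95 days after the deed — beyond 60 days — so no relation-back applies.
As an HOA assessment lien, F is senior to every other lien.
Among the remaining liens, by effective date: B (7/24/2024), A (7/11/2025), C (8/4/2025), E (11/29/2025), D (1/4/2026).
Because F would otherwise rank above A, the subordination swaps them.

A, B, F, C, E, D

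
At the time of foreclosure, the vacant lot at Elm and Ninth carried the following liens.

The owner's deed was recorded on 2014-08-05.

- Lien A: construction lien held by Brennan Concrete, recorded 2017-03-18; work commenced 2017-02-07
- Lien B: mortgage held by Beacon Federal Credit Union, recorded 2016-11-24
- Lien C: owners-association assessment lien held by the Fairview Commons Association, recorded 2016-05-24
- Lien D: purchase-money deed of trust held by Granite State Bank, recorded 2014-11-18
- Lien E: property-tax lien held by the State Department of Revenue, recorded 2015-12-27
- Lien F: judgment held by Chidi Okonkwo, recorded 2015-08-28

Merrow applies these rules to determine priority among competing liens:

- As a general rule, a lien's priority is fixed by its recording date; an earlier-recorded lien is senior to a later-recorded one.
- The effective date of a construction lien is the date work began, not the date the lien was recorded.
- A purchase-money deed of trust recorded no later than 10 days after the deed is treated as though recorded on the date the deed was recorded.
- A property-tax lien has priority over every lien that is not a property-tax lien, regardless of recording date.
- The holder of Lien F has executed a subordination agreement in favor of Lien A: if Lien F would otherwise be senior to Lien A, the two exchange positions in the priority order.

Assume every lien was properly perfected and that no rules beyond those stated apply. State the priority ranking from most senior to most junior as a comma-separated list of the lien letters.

First, effective dates: A relates back to 2017-02-07 (work commenced); D was recorded 105 days after the deed, outside the 10-day window, so it keeps its recording date.
E is a property-tax lien and takes priority over every other lien.
Ordering the rest by effective date: D (2014-11-18), F (2015-08-28), C (2016-05-24), B (2016-11-24), A (2017-02-07).
F would otherwise be senior to A, so under the subordination agreement F and A exchange positions.

E, D, A, C, B, F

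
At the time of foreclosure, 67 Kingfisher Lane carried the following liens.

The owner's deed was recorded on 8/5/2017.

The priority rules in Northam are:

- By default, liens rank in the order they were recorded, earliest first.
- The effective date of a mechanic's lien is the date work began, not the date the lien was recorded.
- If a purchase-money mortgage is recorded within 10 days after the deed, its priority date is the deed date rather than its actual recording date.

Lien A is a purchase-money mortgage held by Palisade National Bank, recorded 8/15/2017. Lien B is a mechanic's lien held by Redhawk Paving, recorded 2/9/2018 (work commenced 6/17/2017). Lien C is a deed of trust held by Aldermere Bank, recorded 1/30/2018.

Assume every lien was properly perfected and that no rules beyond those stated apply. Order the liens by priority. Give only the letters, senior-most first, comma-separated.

Effective dates after the stated exceptions: A's effective date is the deed date, 8/5/2017; B's effective date is 6/17/2017, when work began.
By effective date, earliest first: B (6/17/2017), A (8/5/2017), C (1/30/2018).

B, A, C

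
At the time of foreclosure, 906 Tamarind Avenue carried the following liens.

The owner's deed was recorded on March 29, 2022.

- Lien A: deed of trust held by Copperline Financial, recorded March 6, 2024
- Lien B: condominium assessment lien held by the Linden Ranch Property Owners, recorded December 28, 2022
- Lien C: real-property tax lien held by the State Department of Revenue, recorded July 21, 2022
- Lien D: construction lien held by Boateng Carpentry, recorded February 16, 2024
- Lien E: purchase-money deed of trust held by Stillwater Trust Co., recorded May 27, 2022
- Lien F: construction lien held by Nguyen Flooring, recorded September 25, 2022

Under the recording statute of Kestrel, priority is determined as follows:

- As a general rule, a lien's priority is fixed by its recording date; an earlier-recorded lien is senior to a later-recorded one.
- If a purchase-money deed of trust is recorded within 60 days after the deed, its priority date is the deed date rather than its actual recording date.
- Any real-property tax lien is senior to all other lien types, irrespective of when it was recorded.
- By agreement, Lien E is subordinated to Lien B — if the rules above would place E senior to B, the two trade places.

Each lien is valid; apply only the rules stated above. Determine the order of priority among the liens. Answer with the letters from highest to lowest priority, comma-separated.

First, effective dates: E was recorded within the 60-day window, so its effective date is the deed date March 29, 2022.
As a real-property tax lien, C is senior to every other lien.
Among the remaining liens, by effective date: E (March 29, 2022), F (September 25, 2022), B (December 28, 2022), D (February 16, 2024), A (March 6, 2024).
The subordination applies — E was senior to B — so E and B swap.

C, B, F, E, D, A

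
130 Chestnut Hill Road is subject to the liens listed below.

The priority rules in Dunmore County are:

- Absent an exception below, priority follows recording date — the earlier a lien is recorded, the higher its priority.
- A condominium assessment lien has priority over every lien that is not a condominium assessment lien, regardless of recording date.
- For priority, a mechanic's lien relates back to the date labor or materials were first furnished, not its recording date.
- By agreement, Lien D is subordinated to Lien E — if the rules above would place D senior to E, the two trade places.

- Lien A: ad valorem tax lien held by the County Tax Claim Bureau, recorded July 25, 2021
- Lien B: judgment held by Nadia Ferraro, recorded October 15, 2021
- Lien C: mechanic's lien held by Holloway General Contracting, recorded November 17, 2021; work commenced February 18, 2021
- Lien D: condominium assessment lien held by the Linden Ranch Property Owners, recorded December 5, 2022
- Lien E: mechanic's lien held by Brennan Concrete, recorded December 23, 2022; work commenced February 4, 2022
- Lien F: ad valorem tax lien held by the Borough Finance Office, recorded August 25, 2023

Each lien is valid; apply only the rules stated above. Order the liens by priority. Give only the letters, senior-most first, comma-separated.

Effective dates after the stated exceptions: C relates back to February 18, 2021 (work commenced); E's effective date is February 4, 2022, when work began.
D is a condominium assessment lien, so it outranks all other liens regardless of date.
The other liens, earliest effective date first: C (February 18, 2021), A (July 25, 2021), B (October 15, 2021), E (February 4, 2022), F (August 25, 2023).
D would otherwise be senior to E, so under the subordination agreement D and E exchange positions.

E, C, A, B, D, F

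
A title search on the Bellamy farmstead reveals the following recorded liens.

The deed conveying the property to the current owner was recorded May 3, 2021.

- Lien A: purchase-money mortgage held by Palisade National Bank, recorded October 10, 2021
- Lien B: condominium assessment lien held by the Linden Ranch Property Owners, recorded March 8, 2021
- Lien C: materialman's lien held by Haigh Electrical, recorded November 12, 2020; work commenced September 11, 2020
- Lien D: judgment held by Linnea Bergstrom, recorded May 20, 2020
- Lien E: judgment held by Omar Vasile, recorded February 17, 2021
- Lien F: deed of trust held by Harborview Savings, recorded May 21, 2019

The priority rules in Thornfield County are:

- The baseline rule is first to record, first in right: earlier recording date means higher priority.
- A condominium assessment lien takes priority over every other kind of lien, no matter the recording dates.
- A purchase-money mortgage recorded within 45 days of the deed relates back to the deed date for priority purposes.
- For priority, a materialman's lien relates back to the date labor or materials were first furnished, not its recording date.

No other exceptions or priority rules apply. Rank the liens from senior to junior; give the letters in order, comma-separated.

Effective dates: A was recorded 160 days after the deed — beyond 45 days — so no relation-back applies; C's effective date is September 11, 2020, when work began.
B is a condominium assessment lien, so it outranks all other liens regardless of date.
Remaining liens by effective date: F (May 21, 2019), D (May 20, 2020), C (September 11, 2020), E (February 17, 2021), A (October 10, 2021).

B, F, D, C, E, A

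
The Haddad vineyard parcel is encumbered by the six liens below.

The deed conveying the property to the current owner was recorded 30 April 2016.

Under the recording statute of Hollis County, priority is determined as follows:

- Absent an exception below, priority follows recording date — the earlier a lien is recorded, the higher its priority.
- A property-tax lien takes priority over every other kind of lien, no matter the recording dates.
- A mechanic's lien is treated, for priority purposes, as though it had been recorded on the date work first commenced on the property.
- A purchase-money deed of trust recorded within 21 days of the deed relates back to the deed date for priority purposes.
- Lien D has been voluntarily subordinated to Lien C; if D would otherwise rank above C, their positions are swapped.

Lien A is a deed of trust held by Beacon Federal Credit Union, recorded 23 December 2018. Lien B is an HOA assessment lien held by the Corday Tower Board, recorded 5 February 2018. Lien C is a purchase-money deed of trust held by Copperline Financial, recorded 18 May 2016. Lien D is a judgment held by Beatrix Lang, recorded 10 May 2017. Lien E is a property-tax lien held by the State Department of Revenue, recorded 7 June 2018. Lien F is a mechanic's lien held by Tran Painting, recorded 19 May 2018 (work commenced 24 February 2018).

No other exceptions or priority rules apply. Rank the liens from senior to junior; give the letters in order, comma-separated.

E, C, D, B, F, A

Effective dates: C was recorded within the 21-day window, so its effective date is the deed date 30 April 2016; F's effective date is 24 February 2018, when work began.
E is a property-tax lien and takes priority over every other lien.
Among the remaining liens, by effective date: C (30 April 2016), D (10 May 2017), B (5 February 2018), F (24 February 2018), A (23 December 2018).
D already ranks below C; the subordination has no effect.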